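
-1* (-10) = 10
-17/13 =-1.31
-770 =-770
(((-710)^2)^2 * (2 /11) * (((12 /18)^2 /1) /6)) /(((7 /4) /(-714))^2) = 18800578071040000 /33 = 569714487001212.12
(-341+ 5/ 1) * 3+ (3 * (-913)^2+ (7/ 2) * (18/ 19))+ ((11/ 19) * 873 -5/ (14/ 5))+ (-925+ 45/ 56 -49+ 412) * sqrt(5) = 665054783/ 266 -31427 * sqrt(5)/ 56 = 2498951.08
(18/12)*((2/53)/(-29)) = -3/1537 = -0.00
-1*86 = -86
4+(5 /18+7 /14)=43 /9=4.78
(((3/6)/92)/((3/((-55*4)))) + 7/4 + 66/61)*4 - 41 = -31.27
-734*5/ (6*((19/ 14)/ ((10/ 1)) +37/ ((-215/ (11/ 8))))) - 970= 3711550/ 729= 5091.29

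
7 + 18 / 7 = 67 / 7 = 9.57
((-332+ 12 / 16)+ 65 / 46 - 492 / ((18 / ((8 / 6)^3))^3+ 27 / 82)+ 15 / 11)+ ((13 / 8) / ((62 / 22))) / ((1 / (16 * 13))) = -117347571893179 / 559702675620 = -209.66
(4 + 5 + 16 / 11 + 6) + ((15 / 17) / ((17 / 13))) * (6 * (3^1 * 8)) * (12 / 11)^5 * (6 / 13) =3990718789 / 46543739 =85.74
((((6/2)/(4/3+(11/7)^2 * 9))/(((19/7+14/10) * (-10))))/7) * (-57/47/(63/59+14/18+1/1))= 1483083/7869819872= 0.00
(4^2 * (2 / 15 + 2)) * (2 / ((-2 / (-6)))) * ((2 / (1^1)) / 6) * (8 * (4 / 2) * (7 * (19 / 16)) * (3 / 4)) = 34048 / 5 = 6809.60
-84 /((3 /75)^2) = -52500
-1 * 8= -8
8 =8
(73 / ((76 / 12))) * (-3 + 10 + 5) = 2628 / 19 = 138.32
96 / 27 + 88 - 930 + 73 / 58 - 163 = -522097 / 522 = -1000.19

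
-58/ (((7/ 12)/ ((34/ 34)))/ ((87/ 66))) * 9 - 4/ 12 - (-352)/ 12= -88595/ 77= -1150.58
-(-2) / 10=1 / 5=0.20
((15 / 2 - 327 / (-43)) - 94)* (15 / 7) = -101775 / 602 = -169.06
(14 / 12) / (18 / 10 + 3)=35 / 144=0.24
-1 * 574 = -574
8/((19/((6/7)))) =48/133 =0.36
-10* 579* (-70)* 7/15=189140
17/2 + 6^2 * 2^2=305/2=152.50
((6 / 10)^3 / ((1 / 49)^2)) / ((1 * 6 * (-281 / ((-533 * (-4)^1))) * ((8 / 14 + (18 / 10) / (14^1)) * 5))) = -6581484 / 35125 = -187.37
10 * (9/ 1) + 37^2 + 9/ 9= 1460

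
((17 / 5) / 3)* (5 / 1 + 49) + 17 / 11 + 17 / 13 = 45798 / 715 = 64.05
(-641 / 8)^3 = -263374721 / 512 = -514403.75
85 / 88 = 0.97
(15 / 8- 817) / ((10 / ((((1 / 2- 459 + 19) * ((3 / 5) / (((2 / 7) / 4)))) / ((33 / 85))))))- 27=682079361 / 880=775090.18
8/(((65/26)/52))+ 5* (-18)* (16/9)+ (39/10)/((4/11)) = 137/8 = 17.12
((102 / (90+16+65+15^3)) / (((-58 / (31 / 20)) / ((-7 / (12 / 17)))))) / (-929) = -62713 / 7642622880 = -0.00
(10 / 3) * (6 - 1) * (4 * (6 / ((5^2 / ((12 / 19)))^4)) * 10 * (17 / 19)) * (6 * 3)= 203046912 / 7737809375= 0.03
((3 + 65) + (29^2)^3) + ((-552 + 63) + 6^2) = 594822936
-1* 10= -10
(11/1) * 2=22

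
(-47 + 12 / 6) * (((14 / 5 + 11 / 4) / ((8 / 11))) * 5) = -54945 / 32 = -1717.03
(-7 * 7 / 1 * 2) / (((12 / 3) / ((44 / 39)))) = -1078 / 39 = -27.64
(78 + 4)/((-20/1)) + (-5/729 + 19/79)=-2226671/575910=-3.87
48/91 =0.53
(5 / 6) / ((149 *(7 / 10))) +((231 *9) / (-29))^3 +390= -28087240502716 / 76313181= -368052.28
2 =2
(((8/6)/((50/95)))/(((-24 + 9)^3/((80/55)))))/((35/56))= -4864/2784375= -0.00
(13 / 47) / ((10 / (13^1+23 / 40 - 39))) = -13221 / 18800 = -0.70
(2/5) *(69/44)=69/110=0.63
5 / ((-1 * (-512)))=5 / 512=0.01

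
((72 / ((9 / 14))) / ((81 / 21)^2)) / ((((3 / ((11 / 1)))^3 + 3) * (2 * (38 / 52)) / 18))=30.70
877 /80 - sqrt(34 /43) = 877 /80 - sqrt(1462) /43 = 10.07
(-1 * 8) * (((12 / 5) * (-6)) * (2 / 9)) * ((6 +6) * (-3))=-4608 / 5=-921.60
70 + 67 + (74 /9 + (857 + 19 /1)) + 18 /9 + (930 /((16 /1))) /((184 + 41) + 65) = 1023.42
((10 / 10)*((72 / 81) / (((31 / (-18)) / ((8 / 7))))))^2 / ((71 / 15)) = 245760 / 3343319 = 0.07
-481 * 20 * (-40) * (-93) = -35786400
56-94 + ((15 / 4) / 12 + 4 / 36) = -5411 / 144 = -37.58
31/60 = 0.52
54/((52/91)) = 189/2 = 94.50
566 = 566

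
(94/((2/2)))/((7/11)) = 1034/7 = 147.71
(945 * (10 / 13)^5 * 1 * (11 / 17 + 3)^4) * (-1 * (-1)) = 1396363752000000 / 31010762653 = 45028.36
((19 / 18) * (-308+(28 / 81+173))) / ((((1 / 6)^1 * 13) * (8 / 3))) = -15941 / 648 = -24.60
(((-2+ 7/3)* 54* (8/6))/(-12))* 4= -8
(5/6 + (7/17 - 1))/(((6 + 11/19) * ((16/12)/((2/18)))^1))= 19/6120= 0.00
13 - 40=-27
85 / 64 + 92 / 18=3709 / 576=6.44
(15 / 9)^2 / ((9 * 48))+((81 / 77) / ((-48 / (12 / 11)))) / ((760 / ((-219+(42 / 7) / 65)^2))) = -3968109360953 / 2643564924000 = -1.50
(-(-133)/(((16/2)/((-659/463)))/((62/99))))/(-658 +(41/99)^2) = 0.02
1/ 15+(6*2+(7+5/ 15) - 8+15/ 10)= 129/ 10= 12.90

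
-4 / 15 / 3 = -4 / 45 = -0.09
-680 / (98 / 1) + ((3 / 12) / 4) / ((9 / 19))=-48029 / 7056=-6.81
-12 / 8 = -3 / 2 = -1.50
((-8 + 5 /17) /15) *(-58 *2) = 15196 /255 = 59.59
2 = 2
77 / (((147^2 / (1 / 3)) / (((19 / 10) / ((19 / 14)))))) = 11 / 6615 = 0.00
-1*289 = -289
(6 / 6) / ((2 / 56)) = 28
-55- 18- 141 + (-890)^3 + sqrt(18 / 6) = -704969214 + sqrt(3) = -704969212.27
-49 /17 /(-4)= 49 /68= 0.72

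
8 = 8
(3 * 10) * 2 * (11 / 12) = 55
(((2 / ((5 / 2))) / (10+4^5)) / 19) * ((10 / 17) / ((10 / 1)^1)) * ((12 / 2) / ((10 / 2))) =0.00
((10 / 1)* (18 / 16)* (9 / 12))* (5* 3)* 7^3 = 694575 / 16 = 43410.94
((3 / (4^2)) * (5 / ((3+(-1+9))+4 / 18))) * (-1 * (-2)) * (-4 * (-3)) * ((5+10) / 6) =2025 / 404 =5.01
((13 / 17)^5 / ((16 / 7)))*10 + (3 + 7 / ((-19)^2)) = 17072440095 / 4100547016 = 4.16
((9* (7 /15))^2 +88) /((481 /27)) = 71307 /12025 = 5.93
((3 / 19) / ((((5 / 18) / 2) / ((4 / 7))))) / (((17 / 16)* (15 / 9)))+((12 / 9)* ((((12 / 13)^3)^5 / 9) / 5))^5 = 910723242423938661394336392592432104001030241110190917495706838353429743992306256043847936 / 2482572881466778970221813741427494867105443254055753497735321967957327778011016577513678125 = 0.37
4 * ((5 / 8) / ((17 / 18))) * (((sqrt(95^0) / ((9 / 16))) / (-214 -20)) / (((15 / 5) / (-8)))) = 320 / 5967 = 0.05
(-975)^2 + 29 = 950654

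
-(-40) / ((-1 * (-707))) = 40 / 707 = 0.06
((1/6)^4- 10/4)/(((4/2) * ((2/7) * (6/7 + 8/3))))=-158711/127872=-1.24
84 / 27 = 28 / 9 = 3.11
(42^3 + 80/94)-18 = 3481330/47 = 74070.85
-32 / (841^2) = -32 / 707281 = -0.00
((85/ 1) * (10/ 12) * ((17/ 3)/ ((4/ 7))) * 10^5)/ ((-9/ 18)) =-1264375000/ 9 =-140486111.11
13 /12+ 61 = 745 /12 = 62.08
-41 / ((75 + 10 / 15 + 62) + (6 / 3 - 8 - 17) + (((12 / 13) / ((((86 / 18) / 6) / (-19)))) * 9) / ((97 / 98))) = 6669429 / 13924840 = 0.48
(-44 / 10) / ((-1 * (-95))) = -22 / 475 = -0.05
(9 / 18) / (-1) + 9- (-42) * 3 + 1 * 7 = 283 / 2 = 141.50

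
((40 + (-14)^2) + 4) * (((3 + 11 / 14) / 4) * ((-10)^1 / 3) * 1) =-757.14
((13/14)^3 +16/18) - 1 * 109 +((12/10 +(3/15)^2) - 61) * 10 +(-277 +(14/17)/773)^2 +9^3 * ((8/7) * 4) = 1692129541054170857/21323252585880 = 79356.07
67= 67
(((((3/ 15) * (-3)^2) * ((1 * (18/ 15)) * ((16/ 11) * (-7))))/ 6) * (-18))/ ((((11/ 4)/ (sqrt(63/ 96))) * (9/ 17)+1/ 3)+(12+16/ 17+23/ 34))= 18434703168/ 3833301725 - 33312384 * sqrt(42)/ 348481975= 4.19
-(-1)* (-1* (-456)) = 456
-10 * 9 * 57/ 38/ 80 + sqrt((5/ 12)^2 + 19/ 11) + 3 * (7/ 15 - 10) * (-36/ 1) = sqrt(33121)/ 132 + 82233/ 80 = 1029.29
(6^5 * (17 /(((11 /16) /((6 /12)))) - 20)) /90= -36288 /55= -659.78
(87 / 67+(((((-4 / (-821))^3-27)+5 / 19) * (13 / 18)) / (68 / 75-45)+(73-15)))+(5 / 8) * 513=21266684857587364321 / 55911779101009704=380.36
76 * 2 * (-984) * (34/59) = -86191.73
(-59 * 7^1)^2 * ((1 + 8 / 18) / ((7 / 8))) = 2534168 / 9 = 281574.22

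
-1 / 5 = -0.20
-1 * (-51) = 51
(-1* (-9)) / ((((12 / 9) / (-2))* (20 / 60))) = -81 / 2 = -40.50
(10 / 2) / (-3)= -5 / 3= -1.67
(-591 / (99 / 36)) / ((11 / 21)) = -49644 / 121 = -410.28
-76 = -76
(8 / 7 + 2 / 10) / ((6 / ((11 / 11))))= 47 / 210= 0.22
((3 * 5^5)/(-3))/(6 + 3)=-3125/9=-347.22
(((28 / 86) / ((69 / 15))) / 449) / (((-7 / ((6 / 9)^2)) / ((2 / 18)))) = -0.00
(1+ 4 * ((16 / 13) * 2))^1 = 141 / 13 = 10.85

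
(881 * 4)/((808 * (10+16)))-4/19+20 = 1991491/99788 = 19.96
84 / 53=1.58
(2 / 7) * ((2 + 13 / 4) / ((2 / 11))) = 33 / 4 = 8.25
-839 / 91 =-9.22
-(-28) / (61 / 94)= 2632 / 61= 43.15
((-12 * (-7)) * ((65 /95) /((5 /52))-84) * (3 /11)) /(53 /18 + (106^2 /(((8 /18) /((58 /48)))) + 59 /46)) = -277095168 /4806456695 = -0.06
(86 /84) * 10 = 10.24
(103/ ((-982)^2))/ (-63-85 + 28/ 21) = -0.00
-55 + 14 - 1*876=-917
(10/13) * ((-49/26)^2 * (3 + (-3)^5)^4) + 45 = 19914854498865/2197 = 9064567364.07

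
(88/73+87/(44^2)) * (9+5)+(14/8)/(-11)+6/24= 17.60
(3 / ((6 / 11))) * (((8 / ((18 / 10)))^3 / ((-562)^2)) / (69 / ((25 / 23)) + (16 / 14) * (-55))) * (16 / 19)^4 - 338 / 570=-2419290332354197 / 4088378297283705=-0.59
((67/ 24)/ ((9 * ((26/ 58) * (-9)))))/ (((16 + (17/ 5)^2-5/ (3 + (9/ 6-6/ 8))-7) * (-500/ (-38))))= -36917/ 121474080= -0.00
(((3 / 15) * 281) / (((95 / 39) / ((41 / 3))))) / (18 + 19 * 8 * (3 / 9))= 4.59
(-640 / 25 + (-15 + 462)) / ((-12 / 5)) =-2107 / 12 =-175.58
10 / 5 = 2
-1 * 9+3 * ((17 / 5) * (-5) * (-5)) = 246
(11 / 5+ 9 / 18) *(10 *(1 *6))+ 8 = 170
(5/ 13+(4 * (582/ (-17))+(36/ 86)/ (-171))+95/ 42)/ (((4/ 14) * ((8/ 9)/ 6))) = -9165850695/ 2888912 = -3172.77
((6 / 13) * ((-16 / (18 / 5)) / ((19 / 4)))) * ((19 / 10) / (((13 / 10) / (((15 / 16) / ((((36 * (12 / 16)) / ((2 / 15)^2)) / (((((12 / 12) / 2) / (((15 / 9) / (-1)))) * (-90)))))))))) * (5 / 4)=-20 / 1521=-0.01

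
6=6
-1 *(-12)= 12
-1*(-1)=1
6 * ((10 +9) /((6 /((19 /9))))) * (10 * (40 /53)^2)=5776000 /25281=228.47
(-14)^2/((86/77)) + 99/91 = 690943/3913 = 176.58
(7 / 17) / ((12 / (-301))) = -2107 / 204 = -10.33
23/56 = 0.41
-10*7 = -70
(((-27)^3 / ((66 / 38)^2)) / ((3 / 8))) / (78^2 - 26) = -1052676 / 366509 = -2.87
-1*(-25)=25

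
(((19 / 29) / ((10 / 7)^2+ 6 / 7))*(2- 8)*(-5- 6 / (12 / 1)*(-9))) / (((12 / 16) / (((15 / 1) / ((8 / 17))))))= 28.83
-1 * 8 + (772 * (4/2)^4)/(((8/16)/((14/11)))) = 345768/11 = 31433.45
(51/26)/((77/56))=204/143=1.43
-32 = -32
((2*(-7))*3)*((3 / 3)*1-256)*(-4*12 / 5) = -102816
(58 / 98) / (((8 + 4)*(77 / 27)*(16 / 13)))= 3393 / 241472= 0.01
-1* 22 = -22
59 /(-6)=-59 /6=-9.83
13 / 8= 1.62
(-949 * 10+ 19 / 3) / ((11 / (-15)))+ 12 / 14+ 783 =13716.13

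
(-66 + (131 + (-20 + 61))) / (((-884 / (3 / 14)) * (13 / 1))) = -0.00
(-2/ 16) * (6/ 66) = -1/ 88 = -0.01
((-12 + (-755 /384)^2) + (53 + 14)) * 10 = 43400525 /73728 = 588.66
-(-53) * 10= 530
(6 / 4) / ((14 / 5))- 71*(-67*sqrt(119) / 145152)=4757*sqrt(119) / 145152+15 / 28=0.89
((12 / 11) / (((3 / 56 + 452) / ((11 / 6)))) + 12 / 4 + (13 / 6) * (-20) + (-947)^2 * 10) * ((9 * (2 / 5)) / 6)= 681078532271 / 126575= 5380829.80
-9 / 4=-2.25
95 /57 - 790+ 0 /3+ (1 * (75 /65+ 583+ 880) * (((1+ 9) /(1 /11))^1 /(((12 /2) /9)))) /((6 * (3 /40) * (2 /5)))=17437585 /13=1341352.69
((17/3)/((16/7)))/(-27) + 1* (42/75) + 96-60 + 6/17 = 20281073/550800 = 36.82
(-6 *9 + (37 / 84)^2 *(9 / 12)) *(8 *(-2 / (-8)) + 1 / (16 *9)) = -146425607 / 1354752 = -108.08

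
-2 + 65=63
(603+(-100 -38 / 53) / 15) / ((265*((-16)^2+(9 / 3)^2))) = 474047 / 55828875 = 0.01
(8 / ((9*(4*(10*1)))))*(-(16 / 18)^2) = -64 / 3645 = -0.02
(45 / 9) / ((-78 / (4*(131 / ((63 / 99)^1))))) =-14410 / 273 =-52.78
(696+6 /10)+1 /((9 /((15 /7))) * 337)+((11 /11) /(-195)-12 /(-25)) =534430419 /766675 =697.08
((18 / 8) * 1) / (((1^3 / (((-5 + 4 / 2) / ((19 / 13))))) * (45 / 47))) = -1833 / 380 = -4.82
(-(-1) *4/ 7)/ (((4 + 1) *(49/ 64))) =256/ 1715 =0.15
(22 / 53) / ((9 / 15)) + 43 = 6947 / 159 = 43.69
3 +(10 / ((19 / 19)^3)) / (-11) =23 / 11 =2.09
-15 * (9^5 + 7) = -885840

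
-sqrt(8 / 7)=-2*sqrt(14) / 7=-1.07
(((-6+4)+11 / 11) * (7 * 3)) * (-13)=273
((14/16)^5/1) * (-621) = -10437147/32768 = -318.52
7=7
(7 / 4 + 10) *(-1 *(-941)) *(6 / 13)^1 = 132681 / 26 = 5103.12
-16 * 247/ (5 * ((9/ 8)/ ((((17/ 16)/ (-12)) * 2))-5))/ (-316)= -0.22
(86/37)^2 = 7396/1369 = 5.40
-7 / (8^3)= -7 / 512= -0.01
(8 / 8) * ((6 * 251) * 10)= 15060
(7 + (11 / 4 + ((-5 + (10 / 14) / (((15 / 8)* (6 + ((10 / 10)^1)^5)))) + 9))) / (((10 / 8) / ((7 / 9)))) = 8.59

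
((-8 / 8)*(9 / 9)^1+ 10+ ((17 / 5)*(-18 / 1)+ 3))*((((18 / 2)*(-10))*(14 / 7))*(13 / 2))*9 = 518076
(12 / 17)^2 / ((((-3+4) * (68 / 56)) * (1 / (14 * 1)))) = 28224 / 4913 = 5.74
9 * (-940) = -8460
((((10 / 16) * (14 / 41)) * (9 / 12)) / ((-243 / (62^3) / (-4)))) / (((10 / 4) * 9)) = 834148 / 29889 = 27.91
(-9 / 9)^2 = 1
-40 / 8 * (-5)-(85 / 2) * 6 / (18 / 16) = -605 / 3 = -201.67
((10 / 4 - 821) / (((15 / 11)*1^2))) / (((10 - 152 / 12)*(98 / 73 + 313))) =1314511 / 1835760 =0.72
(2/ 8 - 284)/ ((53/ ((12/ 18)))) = -1135/ 318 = -3.57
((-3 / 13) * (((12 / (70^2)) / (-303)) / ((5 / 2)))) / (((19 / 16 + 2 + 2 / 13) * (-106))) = -48 / 22787051875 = -0.00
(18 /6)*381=1143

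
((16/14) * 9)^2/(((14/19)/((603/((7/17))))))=504841248/2401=210262.91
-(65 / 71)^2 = -4225 / 5041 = -0.84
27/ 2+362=751/ 2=375.50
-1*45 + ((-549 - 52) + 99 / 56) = -36077 / 56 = -644.23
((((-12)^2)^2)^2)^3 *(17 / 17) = 79496847203390844133441536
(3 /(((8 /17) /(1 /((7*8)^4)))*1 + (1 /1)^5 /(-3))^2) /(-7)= -0.00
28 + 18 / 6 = 31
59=59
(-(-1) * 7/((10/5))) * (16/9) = 56/9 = 6.22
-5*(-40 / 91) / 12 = 50 / 273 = 0.18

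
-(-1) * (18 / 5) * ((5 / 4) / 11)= 9 / 22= 0.41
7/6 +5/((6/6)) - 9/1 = -17/6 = -2.83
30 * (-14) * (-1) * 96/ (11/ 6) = 241920/ 11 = 21992.73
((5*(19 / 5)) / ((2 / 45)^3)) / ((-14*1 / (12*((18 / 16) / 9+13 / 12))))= -50209875 / 224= -224151.23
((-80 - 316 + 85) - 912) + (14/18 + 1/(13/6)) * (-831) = -87862/39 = -2252.87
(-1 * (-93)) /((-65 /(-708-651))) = 126387 /65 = 1944.42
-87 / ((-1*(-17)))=-87 / 17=-5.12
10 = 10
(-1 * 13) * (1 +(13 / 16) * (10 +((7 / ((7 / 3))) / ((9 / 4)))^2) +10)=-19253 / 72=-267.40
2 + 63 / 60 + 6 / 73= 4573 / 1460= 3.13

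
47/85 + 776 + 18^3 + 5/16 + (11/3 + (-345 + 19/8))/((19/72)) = 137582283/25840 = 5324.39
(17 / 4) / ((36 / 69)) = 391 / 48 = 8.15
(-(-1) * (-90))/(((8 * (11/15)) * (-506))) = 675/22264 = 0.03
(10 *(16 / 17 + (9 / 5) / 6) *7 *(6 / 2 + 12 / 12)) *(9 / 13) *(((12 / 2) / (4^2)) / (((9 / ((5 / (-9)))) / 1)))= -7385 / 1326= -5.57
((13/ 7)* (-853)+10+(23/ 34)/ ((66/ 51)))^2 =2476280.31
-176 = -176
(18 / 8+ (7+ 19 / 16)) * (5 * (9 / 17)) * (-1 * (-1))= 7515 / 272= 27.63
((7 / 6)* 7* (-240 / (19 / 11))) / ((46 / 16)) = -172480 / 437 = -394.69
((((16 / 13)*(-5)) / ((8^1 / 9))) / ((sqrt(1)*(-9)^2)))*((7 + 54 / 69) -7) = -20 / 299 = -0.07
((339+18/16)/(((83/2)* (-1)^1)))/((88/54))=-73467/14608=-5.03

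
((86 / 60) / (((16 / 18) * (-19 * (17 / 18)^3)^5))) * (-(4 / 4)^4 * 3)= 163184369911048525824 / 35438214277102016876157535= 0.00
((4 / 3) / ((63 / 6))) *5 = 40 / 63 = 0.63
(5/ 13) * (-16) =-80/ 13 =-6.15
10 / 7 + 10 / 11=180 / 77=2.34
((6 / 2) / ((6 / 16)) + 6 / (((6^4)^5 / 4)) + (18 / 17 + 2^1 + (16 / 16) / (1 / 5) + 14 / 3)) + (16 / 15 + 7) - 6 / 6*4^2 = 165644289326186581 / 12948894475223040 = 12.79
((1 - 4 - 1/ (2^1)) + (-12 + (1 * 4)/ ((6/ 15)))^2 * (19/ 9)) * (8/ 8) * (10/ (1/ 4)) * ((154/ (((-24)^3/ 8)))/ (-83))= 34265/ 161352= 0.21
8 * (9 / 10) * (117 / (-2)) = -421.20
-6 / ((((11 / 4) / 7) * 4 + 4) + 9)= -7 / 17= -0.41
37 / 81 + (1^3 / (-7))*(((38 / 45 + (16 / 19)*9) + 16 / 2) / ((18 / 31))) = -27578 / 7695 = -3.58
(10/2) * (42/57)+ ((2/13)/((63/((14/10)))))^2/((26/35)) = 62285216/16905915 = 3.68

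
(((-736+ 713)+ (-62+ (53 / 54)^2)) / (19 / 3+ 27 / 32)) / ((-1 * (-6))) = -980204 / 502281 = -1.95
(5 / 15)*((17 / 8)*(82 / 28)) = 697 / 336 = 2.07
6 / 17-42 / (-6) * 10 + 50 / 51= 214 / 3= 71.33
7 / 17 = 0.41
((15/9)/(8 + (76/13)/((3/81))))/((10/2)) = 13/6468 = 0.00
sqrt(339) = 18.41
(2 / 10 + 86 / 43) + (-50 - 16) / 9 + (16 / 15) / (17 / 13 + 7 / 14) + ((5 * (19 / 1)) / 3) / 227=-704756 / 160035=-4.40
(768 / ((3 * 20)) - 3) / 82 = 0.12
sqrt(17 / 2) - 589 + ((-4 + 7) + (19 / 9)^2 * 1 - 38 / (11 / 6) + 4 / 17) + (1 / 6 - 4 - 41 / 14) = -64550147 / 106029 + sqrt(34) / 2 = -605.88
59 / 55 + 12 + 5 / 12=13.49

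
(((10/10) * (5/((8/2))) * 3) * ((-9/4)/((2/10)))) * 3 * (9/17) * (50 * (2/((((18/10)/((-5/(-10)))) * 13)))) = -253125/1768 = -143.17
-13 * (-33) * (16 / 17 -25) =-175461 / 17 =-10321.24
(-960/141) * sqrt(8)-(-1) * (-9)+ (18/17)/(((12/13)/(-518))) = -10254/17-640 * sqrt(2)/47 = -622.43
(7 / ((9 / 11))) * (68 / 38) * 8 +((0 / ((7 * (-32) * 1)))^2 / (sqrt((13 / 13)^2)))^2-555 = -73961 / 171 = -432.52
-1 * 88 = -88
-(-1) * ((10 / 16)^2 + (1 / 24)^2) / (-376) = -0.00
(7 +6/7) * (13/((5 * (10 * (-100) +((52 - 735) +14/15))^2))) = 32175/4456223527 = 0.00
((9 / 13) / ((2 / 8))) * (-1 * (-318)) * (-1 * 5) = -57240 / 13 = -4403.08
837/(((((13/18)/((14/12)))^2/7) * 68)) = 2583819/11492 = 224.84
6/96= 1/16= 0.06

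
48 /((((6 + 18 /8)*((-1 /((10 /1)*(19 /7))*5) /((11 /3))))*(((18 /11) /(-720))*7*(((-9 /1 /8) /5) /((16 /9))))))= -684851200 /11907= -57516.69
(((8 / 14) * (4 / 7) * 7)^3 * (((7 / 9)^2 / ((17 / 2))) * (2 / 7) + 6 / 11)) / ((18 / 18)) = 35102720 / 5195421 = 6.76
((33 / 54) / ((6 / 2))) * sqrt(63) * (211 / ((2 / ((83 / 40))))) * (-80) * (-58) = 5586647 * sqrt(7) / 9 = 1642319.85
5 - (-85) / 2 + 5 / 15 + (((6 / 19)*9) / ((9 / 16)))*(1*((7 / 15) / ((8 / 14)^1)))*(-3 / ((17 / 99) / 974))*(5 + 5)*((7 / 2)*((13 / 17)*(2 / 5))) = -123821618207 / 164730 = -751664.05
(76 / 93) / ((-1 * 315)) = -76 / 29295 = -0.00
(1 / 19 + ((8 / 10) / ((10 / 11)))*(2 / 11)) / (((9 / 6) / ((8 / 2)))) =808 / 1425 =0.57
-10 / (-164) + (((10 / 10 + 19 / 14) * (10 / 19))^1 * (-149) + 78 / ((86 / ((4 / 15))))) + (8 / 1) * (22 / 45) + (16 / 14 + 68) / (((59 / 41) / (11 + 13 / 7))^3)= 73043096672279048677 / 1486608520640670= 49134.05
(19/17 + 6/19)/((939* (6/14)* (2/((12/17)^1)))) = 6482/5156049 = 0.00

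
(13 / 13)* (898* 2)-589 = 1207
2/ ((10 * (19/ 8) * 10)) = 4/ 475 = 0.01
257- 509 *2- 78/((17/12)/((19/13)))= -14305/17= -841.47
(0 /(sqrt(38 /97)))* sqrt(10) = 0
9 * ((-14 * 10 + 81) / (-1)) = 531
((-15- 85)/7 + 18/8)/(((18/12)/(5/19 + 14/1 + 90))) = -95371/114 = -836.59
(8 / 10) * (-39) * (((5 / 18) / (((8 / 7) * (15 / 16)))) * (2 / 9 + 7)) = -4732 / 81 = -58.42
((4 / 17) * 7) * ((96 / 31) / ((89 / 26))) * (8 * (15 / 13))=645120 / 46903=13.75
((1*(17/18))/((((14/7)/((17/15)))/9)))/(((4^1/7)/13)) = 26299/240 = 109.58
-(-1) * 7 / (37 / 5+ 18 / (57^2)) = 12635 / 13367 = 0.95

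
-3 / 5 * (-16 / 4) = 12 / 5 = 2.40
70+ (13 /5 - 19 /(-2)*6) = 648 /5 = 129.60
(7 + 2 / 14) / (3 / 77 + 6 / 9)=1650 / 163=10.12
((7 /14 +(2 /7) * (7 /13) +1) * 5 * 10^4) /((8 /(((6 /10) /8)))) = 775.24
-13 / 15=-0.87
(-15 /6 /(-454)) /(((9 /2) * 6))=5 /24516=0.00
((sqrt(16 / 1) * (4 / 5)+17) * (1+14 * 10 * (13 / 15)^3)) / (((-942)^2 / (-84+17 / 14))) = -7280016269 / 41927949000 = -0.17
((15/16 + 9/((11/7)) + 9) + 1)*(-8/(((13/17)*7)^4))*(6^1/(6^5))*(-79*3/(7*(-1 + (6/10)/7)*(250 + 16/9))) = -13823143105/750138285152256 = -0.00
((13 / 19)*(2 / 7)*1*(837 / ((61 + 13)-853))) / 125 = -0.00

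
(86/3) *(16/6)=688/9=76.44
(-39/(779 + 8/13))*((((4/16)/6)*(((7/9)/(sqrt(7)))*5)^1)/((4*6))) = -169*sqrt(7)/3502656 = -0.00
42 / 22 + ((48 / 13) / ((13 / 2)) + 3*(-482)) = -1443.52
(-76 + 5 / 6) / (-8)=451 / 48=9.40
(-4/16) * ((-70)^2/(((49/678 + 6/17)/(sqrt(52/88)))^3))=-468934238370150 * sqrt(286)/1095711262217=-7237.67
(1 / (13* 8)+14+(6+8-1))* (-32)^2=359552 / 13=27657.85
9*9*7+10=577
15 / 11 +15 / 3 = 70 / 11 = 6.36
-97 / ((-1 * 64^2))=97 / 4096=0.02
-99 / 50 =-1.98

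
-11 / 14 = -0.79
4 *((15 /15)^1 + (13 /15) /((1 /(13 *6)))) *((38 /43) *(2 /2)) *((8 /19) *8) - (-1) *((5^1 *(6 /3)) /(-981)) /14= 1205953997 /1476405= 816.82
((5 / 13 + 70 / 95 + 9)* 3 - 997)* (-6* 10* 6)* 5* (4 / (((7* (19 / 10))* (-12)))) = -1432554000 / 32851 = -43607.62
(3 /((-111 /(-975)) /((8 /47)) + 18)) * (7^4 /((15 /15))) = 385.83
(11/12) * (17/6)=187/72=2.60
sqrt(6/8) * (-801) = -801 * sqrt(3)/2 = -693.69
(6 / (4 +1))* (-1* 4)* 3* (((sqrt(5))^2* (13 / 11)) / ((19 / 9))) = -8424 / 209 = -40.31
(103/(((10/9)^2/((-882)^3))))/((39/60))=-5724373980024/65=-88067292000.37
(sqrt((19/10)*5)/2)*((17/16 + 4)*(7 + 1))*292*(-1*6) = -17739*sqrt(38) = -109350.54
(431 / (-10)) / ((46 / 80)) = -1724 / 23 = -74.96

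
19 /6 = 3.17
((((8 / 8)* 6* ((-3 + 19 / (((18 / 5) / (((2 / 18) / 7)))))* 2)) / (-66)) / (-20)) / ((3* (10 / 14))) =-3307 / 267300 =-0.01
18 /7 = 2.57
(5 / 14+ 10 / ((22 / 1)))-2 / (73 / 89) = -1.63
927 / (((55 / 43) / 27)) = 1076247 / 55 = 19568.13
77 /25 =3.08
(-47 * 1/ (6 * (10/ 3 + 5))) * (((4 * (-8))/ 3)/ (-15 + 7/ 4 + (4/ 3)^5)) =-243648/ 219575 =-1.11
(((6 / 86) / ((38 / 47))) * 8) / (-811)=-564 / 662587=-0.00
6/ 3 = 2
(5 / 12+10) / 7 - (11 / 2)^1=-337 / 84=-4.01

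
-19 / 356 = -0.05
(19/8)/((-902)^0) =19/8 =2.38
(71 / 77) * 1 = 71 / 77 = 0.92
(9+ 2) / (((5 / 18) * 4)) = 99 / 10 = 9.90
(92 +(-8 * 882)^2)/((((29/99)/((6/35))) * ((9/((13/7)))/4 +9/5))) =56956588832/5887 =9674976.87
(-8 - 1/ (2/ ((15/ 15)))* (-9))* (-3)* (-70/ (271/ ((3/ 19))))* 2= -4410/ 5149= -0.86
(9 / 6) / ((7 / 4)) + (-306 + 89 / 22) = -46369 / 154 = -301.10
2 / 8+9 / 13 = 49 / 52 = 0.94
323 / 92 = 3.51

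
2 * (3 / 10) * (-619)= -1857 / 5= -371.40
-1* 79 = -79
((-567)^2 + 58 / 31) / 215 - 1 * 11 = 9892902 / 6665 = 1484.31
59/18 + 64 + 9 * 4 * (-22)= -13045/18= -724.72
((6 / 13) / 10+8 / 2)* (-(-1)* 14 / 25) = 3682 / 1625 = 2.27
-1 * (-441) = 441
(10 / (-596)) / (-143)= 5 / 42614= 0.00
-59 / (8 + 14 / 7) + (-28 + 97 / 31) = -30.77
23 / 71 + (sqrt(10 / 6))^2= 424 / 213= 1.99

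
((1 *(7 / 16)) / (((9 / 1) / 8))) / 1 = 7 / 18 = 0.39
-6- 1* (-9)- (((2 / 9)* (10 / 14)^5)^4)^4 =225343277643478303143554040796517746979240016717966284724939883061319727500882859523 / 75114425881159434381186487269126724833803351327323544811165670655856575833627619841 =3.00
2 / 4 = 0.50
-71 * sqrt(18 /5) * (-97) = 20661 * sqrt(10) /5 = 13067.16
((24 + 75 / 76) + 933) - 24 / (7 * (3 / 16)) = 499921 / 532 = 939.70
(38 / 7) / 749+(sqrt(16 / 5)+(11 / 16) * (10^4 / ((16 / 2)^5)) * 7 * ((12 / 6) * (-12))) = -756802477 / 21475328+4 * sqrt(5) / 5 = -33.45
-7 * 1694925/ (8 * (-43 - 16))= 11864475/ 472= 25136.60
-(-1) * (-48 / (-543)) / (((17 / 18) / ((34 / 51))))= 192 / 3077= 0.06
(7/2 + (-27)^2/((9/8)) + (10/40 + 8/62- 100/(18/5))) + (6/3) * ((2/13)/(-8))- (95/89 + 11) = 790215775/1291212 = 612.00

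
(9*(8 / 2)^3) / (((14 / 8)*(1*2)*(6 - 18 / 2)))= -384 / 7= -54.86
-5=-5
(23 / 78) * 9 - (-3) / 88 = 2.69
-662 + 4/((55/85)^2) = -78946/121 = -652.45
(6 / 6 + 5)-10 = -4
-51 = -51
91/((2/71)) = 6461/2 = 3230.50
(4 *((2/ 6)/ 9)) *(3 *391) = 1564/ 9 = 173.78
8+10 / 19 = 162 / 19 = 8.53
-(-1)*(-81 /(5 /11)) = -891 /5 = -178.20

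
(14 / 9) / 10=7 / 45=0.16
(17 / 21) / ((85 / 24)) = 0.23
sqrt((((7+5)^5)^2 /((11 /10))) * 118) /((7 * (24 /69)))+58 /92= 29 /46+1430784 * sqrt(3245) /77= 1058500.24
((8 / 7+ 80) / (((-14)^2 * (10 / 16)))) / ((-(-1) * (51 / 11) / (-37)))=-462352 / 87465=-5.29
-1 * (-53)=53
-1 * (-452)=452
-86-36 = -122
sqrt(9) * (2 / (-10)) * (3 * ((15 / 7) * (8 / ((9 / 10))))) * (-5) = 1200 / 7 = 171.43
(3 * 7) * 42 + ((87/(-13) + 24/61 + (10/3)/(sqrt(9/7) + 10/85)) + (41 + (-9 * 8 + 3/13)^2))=2890 * sqrt(7)/2573 + 482799694199/79575171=6070.19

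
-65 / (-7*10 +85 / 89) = 1157 / 1229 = 0.94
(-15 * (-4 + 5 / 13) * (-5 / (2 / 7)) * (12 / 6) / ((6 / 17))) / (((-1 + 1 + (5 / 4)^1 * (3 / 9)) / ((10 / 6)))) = -279650 / 13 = -21511.54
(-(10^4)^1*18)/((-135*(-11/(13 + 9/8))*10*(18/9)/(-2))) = 5650/33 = 171.21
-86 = -86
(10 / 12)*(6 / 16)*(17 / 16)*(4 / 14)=0.09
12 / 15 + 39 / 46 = 379 / 230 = 1.65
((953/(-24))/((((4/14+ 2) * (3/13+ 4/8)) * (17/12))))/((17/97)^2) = -546.33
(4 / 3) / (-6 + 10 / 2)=-4 / 3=-1.33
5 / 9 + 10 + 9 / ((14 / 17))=2707 / 126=21.48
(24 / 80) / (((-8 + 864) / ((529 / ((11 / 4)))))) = 1587 / 23540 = 0.07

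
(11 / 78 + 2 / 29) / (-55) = -95 / 24882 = -0.00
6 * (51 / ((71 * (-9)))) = -34 / 71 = -0.48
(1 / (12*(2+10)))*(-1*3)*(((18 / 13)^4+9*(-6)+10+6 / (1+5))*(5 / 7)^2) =28078675 / 67175472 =0.42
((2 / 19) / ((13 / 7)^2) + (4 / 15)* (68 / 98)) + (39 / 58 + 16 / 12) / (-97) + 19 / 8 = 136489606679 / 53111352840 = 2.57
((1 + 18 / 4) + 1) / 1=13 / 2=6.50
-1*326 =-326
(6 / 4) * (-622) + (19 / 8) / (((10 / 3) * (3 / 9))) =-74469 / 80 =-930.86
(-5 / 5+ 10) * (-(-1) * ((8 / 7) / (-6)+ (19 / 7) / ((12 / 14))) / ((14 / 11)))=4125 / 196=21.05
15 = 15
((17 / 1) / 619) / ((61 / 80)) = 1360 / 37759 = 0.04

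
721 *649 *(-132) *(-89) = 5497229892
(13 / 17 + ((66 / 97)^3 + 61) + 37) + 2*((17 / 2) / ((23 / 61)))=51446616494 / 356855143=144.17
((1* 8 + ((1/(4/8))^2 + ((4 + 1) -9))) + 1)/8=9/8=1.12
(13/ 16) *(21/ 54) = 91/ 288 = 0.32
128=128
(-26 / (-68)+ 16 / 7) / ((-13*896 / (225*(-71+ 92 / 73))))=727376625 / 202372352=3.59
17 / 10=1.70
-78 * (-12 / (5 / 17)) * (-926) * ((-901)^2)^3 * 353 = -2782653995481232152250457136 / 5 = -556530799096246430450091400.00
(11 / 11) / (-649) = -1 / 649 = -0.00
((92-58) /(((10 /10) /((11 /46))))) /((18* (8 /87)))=5423 /1104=4.91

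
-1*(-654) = 654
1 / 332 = 0.00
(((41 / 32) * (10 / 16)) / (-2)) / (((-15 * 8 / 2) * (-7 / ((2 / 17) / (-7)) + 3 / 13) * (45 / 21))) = 3731 / 499276800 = 0.00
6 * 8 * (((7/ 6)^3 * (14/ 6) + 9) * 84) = 461048/ 9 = 51227.56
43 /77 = 0.56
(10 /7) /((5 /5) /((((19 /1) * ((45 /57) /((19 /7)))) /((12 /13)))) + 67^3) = 650 /136847241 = 0.00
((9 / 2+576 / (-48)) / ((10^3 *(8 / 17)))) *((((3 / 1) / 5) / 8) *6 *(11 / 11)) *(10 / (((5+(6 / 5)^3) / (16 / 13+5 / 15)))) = -46665 / 2798848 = -0.02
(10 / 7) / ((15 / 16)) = 32 / 21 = 1.52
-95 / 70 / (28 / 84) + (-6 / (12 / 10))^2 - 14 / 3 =683 / 42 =16.26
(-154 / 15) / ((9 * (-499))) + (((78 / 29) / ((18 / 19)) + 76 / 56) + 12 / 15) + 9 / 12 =314445647 / 54700380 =5.75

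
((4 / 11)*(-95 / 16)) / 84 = -95 / 3696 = -0.03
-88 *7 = -616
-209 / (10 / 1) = -209 / 10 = -20.90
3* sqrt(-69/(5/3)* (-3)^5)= 81* sqrt(345)/5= 300.90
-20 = -20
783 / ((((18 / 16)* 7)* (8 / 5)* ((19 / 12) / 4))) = 20880 / 133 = 156.99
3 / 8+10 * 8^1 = 643 / 8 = 80.38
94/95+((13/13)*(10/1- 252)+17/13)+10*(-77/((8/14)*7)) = -1067541/2470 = -432.20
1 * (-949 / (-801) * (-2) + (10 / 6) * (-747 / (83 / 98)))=-1179368 / 801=-1472.37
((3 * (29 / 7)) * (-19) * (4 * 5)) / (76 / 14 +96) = -3306 / 71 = -46.56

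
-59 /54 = -1.09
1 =1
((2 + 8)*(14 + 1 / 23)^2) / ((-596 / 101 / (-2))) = 52686145 / 78821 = 668.43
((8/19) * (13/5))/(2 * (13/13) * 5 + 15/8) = 0.09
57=57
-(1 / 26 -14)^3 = 47832147 / 17576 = 2721.45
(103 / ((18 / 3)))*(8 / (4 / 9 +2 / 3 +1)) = 1236 / 19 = 65.05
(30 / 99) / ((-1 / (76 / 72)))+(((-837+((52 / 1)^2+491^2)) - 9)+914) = 72424246 / 297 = 243852.68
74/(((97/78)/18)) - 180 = 891.09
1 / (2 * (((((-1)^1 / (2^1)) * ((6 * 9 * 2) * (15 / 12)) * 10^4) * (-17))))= 1 / 22950000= 0.00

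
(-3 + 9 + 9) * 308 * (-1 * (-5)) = 23100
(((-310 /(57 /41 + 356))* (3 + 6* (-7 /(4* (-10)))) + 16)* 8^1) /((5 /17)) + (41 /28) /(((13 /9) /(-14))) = 123991195 /380978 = 325.46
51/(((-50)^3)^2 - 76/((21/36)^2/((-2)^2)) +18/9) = 833/255208318774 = 0.00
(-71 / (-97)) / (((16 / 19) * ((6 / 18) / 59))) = 238773 / 1552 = 153.85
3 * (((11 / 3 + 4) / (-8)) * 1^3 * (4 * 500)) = -5750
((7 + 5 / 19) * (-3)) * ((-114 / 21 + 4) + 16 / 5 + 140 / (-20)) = 75762 / 665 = 113.93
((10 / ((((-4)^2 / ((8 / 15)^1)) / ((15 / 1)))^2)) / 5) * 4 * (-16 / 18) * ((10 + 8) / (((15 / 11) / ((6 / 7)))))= -704 / 35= -20.11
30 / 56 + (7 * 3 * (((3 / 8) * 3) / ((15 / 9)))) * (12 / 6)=1011 / 35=28.89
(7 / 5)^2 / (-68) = -49 / 1700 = -0.03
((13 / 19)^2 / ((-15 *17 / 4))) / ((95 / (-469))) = 317044 / 8745225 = 0.04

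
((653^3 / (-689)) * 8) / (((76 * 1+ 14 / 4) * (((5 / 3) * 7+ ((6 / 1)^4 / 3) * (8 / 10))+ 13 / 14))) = -311858486240 / 2746845257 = -113.53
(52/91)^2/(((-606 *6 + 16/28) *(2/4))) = -4/22267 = -0.00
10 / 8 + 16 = 69 / 4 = 17.25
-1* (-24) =24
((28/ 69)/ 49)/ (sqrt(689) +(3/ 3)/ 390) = -520/ 16872300739 +202800 * sqrt(689)/ 16872300739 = 0.00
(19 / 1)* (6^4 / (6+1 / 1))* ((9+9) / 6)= 73872 / 7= 10553.14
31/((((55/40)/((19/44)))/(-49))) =-57722/121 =-477.04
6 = 6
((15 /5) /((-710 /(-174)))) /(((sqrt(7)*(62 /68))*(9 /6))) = 5916*sqrt(7) /77035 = 0.20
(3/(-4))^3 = -0.42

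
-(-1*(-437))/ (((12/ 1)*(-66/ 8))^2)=-437/ 9801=-0.04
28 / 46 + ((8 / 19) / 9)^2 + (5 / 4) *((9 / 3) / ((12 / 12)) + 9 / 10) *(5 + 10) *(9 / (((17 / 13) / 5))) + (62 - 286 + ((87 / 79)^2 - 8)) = 2286.18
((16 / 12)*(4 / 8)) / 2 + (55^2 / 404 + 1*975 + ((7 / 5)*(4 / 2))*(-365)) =-47485 / 1212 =-39.18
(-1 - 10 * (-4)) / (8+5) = 3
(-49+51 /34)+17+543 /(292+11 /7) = -39251 /1370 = -28.65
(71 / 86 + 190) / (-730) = -16411 / 62780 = -0.26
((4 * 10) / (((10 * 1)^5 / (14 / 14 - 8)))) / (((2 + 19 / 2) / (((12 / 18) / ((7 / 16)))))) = -16 / 43125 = -0.00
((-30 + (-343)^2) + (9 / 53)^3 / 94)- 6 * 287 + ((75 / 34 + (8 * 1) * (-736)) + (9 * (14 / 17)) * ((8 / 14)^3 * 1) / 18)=641220940636400 / 5828683427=110011.28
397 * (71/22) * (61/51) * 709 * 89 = 108496301107/1122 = 96699020.59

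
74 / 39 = 1.90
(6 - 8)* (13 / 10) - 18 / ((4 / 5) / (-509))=114499 / 10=11449.90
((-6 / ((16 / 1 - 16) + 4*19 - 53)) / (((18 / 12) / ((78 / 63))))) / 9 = -104 / 4347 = -0.02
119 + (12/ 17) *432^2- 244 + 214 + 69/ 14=131828.52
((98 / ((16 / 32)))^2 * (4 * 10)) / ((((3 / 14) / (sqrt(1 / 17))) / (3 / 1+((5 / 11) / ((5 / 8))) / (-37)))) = 26095220480 * sqrt(17) / 20757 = 5183473.06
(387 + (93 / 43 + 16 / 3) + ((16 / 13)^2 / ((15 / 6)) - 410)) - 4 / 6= -15.56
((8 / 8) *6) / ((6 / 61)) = 61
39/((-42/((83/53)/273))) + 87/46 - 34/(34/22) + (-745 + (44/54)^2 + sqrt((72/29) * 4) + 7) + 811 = 12 * sqrt(58)/29 + 2331771475/43543899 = 56.70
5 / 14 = 0.36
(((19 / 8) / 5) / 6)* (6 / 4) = 19 / 160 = 0.12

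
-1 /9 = -0.11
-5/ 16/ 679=-0.00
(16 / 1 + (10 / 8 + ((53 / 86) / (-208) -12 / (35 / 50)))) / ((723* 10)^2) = 2609 / 1309080689280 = 0.00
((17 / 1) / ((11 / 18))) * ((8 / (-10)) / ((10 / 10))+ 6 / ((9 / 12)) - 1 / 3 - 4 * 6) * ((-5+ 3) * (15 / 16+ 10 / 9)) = 257771 / 132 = 1952.81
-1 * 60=-60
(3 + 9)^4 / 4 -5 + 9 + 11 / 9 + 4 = 46739 / 9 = 5193.22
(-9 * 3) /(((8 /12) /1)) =-81 /2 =-40.50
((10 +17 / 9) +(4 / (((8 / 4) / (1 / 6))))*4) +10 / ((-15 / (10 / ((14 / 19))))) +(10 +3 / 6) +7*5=6259 / 126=49.67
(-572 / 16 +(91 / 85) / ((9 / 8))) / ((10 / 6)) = -106483 / 5100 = -20.88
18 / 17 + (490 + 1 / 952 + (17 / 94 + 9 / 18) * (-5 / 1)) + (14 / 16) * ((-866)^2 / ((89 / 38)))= 1117679989535 / 3982216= 280667.85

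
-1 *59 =-59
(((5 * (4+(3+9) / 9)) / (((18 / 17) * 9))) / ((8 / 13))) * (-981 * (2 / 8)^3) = -120445 / 1728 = -69.70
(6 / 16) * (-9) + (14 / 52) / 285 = -100007 / 29640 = -3.37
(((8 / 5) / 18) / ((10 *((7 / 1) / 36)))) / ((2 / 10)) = 8 / 35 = 0.23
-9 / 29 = -0.31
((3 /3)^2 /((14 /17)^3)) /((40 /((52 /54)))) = 63869 /1481760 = 0.04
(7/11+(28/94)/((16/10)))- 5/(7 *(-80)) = 48145/57904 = 0.83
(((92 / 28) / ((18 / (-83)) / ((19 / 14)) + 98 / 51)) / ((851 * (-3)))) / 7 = -26809 / 256891222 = -0.00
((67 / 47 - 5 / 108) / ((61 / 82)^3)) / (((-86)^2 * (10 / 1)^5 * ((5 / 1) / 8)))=482515921 / 66572988220125000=0.00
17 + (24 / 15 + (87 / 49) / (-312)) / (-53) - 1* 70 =-53.03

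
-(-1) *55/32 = 55/32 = 1.72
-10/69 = -0.14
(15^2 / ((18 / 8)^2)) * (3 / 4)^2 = 25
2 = 2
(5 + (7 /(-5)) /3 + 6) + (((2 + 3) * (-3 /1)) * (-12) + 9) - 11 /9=8924 /45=198.31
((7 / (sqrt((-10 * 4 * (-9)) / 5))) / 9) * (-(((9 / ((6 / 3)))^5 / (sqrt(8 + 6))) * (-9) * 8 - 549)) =sqrt(2) * (3416 + 59049 * sqrt(14)) / 96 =3305.09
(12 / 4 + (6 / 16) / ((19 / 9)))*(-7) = -3381 / 152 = -22.24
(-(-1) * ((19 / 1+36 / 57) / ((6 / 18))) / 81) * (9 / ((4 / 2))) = 373 / 114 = 3.27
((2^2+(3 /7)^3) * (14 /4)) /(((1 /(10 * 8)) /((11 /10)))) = 61556 /49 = 1256.24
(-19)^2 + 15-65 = 311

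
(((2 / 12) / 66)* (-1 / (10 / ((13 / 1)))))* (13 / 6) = -169 / 23760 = -0.01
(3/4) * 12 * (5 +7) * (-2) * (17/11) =-3672/11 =-333.82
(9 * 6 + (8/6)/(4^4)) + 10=12289/192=64.01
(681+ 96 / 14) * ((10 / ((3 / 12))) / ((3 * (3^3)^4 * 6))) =10700 / 3720087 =0.00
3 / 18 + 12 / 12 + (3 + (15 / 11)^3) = 53525 / 7986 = 6.70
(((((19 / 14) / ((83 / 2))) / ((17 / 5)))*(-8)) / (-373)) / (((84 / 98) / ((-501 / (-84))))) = 15865 / 11052363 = 0.00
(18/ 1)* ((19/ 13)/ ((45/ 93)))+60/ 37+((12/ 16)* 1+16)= 699767/ 9620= 72.74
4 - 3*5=-11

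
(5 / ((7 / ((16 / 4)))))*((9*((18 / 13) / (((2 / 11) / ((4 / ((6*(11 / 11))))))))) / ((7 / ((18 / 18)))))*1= 11880 / 637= 18.65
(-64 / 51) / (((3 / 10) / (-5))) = 3200 / 153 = 20.92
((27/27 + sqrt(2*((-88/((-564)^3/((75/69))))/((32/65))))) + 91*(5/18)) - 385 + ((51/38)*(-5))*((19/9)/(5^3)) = -80738/225 + 5*sqrt(4637490)/7316208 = -358.83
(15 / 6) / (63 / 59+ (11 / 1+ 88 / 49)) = 2891 / 16032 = 0.18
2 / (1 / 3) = 6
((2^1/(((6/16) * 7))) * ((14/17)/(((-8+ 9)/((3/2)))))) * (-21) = -336/17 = -19.76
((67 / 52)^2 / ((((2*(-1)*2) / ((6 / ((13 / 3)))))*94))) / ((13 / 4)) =-40401 / 21477872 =-0.00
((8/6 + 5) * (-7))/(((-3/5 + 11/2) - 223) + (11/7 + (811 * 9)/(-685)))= 255094/1307217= 0.20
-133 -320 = -453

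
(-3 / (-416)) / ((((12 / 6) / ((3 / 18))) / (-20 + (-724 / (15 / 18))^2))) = 4717459 / 10400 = 453.60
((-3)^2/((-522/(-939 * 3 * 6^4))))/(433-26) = 1825416/11803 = 154.66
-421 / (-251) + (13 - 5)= 2429 / 251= 9.68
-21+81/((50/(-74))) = -3522/25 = -140.88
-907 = -907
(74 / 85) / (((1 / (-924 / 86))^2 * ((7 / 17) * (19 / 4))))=9025632 / 175655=51.38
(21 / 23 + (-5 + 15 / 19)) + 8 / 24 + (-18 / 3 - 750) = -995002 / 1311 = -758.96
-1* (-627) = 627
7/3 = 2.33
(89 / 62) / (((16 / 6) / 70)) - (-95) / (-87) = 789455 / 21576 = 36.59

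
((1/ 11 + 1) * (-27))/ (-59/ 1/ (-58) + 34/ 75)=-1409400/ 70367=-20.03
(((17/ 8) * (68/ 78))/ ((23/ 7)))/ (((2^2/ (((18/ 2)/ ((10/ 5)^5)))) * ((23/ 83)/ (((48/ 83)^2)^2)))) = 62923392/ 3932179199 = 0.02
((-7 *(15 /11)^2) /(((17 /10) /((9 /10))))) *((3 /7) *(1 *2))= -12150 /2057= -5.91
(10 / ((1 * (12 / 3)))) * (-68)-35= -205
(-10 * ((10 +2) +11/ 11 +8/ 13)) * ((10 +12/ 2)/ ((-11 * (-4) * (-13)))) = 7080/ 1859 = 3.81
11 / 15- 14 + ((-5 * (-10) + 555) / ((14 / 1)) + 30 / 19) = 125791 / 3990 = 31.53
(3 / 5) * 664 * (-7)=-13944 / 5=-2788.80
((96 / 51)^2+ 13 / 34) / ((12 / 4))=2269 / 1734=1.31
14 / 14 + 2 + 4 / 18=29 / 9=3.22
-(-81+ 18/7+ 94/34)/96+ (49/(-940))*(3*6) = -100763/671160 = -0.15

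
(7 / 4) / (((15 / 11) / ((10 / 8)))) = 77 / 48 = 1.60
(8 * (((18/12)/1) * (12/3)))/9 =16/3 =5.33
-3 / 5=-0.60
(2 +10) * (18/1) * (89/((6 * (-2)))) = -1602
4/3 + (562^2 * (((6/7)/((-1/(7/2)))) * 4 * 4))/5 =-45481516/15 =-3032101.07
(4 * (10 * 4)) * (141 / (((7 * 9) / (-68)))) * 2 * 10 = -10227200 / 21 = -487009.52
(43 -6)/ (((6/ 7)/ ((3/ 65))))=1.99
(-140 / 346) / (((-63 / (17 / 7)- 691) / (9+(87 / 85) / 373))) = 999012 / 196619863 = 0.01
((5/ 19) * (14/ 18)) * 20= 700/ 171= 4.09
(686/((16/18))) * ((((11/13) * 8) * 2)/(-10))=-67914/65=-1044.83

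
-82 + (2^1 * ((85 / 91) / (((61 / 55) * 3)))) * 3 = -445832 / 5551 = -80.32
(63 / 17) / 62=63 / 1054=0.06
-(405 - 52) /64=-353 /64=-5.52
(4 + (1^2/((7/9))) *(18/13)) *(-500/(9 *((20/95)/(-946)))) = 1181790500/819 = 1442967.64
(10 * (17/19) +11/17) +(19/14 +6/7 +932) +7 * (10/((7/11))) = 4765323/4522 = 1053.81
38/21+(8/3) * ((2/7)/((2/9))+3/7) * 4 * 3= 170/3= 56.67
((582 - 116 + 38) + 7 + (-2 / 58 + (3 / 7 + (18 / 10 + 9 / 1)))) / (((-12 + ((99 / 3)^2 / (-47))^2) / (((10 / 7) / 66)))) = 0.02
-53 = -53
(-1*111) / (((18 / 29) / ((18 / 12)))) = -1073 / 4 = -268.25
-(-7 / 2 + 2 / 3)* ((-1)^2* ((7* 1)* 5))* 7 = 4165 / 6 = 694.17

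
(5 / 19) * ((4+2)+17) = 115 / 19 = 6.05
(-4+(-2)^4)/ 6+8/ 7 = 22/ 7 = 3.14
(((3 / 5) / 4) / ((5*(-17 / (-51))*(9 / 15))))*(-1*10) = -1.50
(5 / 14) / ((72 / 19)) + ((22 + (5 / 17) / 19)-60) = -37.89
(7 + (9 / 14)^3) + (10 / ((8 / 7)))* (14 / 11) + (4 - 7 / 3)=1817261 / 90552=20.07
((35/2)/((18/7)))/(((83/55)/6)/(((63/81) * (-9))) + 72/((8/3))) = 94325/373722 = 0.25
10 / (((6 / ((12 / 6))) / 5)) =50 / 3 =16.67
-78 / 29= -2.69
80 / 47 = 1.70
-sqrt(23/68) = -sqrt(391)/34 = -0.58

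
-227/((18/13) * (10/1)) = -16.39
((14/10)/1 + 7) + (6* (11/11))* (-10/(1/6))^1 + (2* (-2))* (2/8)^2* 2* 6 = -1773/5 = -354.60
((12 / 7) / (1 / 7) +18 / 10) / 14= 69 / 70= 0.99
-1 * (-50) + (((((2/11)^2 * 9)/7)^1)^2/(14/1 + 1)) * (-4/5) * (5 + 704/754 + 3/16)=338075003566/6761579825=50.00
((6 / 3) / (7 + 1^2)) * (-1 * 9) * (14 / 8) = -63 / 16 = -3.94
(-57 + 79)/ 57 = 22/ 57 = 0.39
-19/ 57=-1/ 3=-0.33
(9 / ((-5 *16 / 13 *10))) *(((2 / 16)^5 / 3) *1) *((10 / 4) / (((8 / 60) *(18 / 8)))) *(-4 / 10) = 13 / 2621440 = 0.00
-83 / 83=-1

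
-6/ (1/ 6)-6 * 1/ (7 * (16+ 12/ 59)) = -120633/ 3346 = -36.05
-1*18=-18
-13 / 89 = -0.15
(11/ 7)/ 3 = 0.52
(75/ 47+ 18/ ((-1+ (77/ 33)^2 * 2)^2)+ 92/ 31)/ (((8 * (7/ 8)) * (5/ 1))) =10958207/ 80786279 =0.14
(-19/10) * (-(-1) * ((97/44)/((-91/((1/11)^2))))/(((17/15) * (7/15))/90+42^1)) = 3732075/412111295596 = 0.00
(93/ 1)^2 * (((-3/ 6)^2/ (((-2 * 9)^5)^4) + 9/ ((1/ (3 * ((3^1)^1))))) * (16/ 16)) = 700569.00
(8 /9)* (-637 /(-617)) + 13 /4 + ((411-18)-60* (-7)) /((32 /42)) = 95176661 /88848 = 1071.23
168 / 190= 84 / 95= 0.88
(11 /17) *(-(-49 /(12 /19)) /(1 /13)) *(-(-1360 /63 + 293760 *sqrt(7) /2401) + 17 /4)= 7284277 /432- 3912480 *sqrt(7) /49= -194392.31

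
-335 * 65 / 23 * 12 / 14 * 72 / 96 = -195975 / 322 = -608.62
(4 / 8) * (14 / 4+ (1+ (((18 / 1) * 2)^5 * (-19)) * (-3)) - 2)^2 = 47515435155989876761 / 8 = 5939429394498734595.12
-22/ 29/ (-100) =11/ 1450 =0.01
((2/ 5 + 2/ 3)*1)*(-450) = -480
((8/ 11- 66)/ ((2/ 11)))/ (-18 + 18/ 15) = 1795/ 84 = 21.37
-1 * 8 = -8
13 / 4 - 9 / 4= 1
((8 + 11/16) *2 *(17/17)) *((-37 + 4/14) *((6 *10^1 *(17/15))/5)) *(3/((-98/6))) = 5465619/3430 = 1593.47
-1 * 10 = -10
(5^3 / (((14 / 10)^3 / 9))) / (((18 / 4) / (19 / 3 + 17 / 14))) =4953125 / 7203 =687.65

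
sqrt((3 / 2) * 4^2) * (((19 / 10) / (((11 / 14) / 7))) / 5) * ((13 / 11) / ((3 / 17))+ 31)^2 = 2881512032 * sqrt(6) / 299475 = 23568.69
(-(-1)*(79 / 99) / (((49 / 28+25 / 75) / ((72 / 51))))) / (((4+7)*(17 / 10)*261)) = 5056 / 45634545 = 0.00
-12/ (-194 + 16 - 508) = 0.02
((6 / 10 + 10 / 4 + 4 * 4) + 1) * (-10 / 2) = -201 / 2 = -100.50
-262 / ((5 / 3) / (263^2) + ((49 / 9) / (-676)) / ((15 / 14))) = 826919545140 / 23648917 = 34966.49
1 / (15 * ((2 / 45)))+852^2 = 1451811 / 2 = 725905.50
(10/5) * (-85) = -170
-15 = -15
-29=-29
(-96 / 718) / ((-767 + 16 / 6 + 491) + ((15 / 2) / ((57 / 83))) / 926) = 0.00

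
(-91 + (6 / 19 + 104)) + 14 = 519 / 19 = 27.32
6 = 6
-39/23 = -1.70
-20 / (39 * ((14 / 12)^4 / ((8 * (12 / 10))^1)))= -82944 / 31213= -2.66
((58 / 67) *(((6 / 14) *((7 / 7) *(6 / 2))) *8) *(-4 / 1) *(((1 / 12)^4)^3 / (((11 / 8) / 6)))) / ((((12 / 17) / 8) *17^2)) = -29 / 42424520269824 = -0.00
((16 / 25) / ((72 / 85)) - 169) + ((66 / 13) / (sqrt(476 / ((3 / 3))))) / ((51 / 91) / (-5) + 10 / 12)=-7571 / 45 + 90 * sqrt(119) / 3043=-167.92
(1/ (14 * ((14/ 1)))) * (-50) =-25/ 98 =-0.26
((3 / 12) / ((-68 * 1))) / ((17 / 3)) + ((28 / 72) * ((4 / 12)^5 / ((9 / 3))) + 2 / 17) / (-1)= -3605051 / 30338064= -0.12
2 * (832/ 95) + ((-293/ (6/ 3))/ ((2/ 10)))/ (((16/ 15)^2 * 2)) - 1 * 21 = -31653319/ 97280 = -325.38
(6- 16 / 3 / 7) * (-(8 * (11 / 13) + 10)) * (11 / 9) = -107.36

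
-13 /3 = -4.33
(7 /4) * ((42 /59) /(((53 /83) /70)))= 427035 /3127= 136.56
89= 89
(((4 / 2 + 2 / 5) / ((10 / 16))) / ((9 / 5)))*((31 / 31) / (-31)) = -32 / 465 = -0.07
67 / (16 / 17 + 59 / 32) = 36448 / 1515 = 24.06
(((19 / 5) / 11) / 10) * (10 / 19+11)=219 / 550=0.40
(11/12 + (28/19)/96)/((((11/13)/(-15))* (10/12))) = -16575/836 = -19.83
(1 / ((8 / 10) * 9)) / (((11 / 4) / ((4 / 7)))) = 20 / 693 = 0.03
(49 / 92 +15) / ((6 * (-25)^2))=1429 / 345000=0.00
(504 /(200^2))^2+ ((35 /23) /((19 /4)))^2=490757955961 /4774225000000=0.10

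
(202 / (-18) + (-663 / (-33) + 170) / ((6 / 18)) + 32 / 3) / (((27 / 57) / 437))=468305806 / 891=525595.74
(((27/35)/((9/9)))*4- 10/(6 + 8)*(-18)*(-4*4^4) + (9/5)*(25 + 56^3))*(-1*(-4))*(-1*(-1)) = 42418764/35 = 1211964.69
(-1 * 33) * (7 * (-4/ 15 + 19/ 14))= -2519/ 10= -251.90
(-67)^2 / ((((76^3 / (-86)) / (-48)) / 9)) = 5211729 / 13718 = 379.92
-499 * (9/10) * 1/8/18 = -499/160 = -3.12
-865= -865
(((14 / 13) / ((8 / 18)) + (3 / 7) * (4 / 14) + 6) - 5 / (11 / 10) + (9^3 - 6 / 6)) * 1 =10258249 / 14014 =732.00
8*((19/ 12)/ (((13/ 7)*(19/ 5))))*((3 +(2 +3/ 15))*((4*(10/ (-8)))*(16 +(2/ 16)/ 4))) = -5985/ 8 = -748.12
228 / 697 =0.33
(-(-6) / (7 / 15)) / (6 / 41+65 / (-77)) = -40590 / 2203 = -18.42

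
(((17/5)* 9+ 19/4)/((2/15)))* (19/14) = 5757/16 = 359.81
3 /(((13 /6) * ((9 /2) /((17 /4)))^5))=1419857 /1364688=1.04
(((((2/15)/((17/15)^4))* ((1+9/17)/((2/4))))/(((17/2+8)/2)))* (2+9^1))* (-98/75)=-611520/1419857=-0.43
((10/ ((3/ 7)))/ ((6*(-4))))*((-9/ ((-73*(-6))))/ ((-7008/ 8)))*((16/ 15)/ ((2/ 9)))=-7/ 63948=-0.00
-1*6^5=-7776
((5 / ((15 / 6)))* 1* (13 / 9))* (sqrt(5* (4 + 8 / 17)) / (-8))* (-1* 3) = 13* sqrt(1615) / 102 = 5.12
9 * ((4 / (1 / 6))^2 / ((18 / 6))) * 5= 8640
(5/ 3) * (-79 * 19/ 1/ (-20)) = 1501/ 12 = 125.08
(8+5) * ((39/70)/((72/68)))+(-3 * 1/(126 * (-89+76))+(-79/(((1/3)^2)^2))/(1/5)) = -8316921/260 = -31988.16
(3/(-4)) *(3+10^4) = -30009/4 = -7502.25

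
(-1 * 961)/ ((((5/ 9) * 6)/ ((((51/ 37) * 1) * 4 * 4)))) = -1176264/ 185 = -6358.18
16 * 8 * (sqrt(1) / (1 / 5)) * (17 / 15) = 2176 / 3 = 725.33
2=2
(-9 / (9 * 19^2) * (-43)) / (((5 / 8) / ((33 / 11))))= 1032 / 1805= 0.57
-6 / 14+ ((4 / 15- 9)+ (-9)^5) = -6201107 / 105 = -59058.16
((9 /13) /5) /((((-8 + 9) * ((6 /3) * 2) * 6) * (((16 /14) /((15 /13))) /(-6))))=-189 /5408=-0.03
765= 765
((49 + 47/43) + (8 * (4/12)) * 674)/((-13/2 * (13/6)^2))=-5719632/94471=-60.54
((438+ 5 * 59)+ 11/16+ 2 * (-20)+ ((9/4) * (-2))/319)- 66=3203645/5104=627.67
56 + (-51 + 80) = 85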